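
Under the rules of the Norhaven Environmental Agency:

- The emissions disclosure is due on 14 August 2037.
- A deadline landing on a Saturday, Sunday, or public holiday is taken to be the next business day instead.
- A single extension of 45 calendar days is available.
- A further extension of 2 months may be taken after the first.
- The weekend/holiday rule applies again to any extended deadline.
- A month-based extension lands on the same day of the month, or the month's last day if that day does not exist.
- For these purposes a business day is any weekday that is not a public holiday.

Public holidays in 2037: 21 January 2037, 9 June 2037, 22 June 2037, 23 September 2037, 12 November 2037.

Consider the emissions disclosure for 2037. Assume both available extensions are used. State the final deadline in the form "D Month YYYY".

30 November 2037

Start from the fixed due date, 14 August 2037.
Since 14 August 2037 is a Friday and not a holiday, the date is unchanged.
Applying the 45-calendar-day extension: 14 August 2037 + 45 days = 28 September 2037.
28 September 2037 is a Monday and not a listed holiday, so it stands.
Applying the 2 months extension: 2 months after 28 September 2037 is 28 November 2037.
28 November 2037 is a Saturday, so it moves to the next business day, 30 November 2037 (Monday).
Final deadline: 30 November 2037.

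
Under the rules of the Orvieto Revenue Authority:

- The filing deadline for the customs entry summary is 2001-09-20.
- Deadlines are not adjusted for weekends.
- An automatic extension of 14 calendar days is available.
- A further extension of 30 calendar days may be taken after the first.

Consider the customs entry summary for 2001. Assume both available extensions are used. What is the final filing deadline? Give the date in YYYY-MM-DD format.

Start from the fixed due date, 2001-09-20.
2001-09-20 falls on a Thursday. The rules make no weekend/holiday allowance, so it remains 2001-09-20.
Applying the 14-calendar-day extension: 2001-09-20 + 14 days = 2001-10-04.
2001-10-04 is a Thursday; no weekend or holiday adjustment applies.
Add the 30 calendar-day extension to 2001-10-04: 2001-11-03.
No adjustment is made for weekends or holidays, so 2001-11-03 stands.
Deadline: 2001-11-03.

2001-11-03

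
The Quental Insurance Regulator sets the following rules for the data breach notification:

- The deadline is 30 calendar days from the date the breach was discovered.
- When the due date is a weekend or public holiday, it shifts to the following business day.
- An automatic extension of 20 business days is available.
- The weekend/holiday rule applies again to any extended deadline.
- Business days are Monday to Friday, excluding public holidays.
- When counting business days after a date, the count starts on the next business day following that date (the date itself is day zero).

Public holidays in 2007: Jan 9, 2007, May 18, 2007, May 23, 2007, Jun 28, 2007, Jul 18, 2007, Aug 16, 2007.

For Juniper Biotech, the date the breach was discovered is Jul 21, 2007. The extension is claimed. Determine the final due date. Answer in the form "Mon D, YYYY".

Sep 17, 2007

Trigger date Jul 21, 2007 + 30 calendar days = Aug 20, 2007.
Aug 20, 2007 is a Monday and not a listed holiday, so it stands.
Applying the 20-business-day extension: 20 business days after Aug 20, 2007 is Sep 17, 2007.
Sep 17, 2007 is a Monday and not a listed holiday, so it stands.
Final deadline: Sep 17, 2007.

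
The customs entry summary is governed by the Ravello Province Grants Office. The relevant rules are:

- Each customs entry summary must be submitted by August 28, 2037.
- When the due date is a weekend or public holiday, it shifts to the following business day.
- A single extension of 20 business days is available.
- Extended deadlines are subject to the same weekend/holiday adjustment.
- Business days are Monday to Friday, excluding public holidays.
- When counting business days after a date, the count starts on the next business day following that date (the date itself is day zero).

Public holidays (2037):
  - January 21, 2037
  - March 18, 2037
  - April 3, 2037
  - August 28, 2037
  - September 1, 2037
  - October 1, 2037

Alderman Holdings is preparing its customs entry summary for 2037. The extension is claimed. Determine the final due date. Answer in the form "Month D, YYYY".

The stated deadline is August 28, 2037.
August 28, 2037 is a listed holiday; the next business day is August 31, 2037 (Monday).
Counting 20 further business days from August 31, 2037 reaches September 29, 2037.
September 29, 2037 is a Tuesday and not a listed holiday, so it stands.
The final due date is September 29, 2037.

September 29, 2037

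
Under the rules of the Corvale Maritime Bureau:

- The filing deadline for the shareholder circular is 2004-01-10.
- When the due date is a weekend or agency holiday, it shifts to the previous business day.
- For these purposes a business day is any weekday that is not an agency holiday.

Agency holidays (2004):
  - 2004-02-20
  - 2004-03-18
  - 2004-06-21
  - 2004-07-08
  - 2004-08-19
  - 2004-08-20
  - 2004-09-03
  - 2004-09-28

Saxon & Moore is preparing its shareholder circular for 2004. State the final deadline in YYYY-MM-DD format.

2004-01-09

The statutory due date is 2004-01-10.
2004-01-10 falls on a Saturday. Rolling to the preceding business day gives 2004-01-09, a Friday.
Final deadline: 2004-01-09.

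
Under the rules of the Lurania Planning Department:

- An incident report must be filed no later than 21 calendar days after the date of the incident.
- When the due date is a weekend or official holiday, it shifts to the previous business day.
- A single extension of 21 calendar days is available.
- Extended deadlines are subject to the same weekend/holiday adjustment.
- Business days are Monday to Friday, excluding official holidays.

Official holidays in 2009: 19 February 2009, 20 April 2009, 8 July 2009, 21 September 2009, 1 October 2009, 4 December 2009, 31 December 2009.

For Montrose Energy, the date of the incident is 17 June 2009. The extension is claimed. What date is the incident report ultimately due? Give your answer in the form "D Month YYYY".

28 July 2009

21 calendar days after 17 June 2009 is 8 July 2009.
8 July 2009 falls on a listed holiday. Rolling to the preceding business day gives 7 July 2009, a Tuesday.
Applying the 21-calendar-day extension: 7 July 2009 + 21 days = 28 July 2009.
Since 28 July 2009 is a Tuesday and not a holiday, the date is unchanged.
So the filing is due 28 July 2009.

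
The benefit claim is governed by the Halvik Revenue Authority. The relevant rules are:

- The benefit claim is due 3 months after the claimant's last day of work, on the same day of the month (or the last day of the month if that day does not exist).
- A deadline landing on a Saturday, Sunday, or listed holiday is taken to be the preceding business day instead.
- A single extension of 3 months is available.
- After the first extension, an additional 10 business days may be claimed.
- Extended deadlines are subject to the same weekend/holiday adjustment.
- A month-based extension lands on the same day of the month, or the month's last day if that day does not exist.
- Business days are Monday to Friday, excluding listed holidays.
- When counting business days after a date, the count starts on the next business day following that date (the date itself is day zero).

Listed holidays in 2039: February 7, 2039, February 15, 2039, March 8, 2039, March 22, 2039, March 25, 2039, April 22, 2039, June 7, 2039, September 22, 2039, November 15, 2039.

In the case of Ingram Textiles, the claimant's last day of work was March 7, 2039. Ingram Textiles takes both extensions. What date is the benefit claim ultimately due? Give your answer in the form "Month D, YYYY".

September 20, 2039

Moving 3 months forward from March 7, 2039 on the corresponding day gives June 7, 2039.
Because June 7, 2039 is a listed holiday, the deadline becomes June 6, 2039 (Monday).
The 3 months extension carries June 6, 2039 to September 6, 2039.
September 6, 2039 falls on a Tuesday, which is a business day, so no adjustment is needed.
Applying the 10-business-day extension: 10 business days after September 6, 2039 is September 20, 2039.
Since September 20, 2039 is a Tuesday and not a holiday, the date is unchanged.
The final due date is September 20, 2039.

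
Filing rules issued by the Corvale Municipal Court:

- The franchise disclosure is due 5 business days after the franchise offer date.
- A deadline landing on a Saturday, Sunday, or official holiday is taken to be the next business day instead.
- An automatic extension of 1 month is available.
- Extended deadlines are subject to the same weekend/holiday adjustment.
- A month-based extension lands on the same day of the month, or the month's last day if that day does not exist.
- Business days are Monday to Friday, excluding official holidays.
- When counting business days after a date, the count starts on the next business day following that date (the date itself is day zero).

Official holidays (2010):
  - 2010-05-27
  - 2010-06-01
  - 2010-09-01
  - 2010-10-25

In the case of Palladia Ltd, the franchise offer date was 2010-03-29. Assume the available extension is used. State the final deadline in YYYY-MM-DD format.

2010-05-05

Starting the day after 2010-03-29 and counting 5 business days lands on 2010-04-05.
Since 2010-04-05 is a Monday and not a holiday, the date is unchanged.
The 1 month extension carries 2010-04-05 to 2010-05-05.
2010-05-05 is a Wednesday and not a listed holiday, so it stands.
Deadline: 2010-05-05.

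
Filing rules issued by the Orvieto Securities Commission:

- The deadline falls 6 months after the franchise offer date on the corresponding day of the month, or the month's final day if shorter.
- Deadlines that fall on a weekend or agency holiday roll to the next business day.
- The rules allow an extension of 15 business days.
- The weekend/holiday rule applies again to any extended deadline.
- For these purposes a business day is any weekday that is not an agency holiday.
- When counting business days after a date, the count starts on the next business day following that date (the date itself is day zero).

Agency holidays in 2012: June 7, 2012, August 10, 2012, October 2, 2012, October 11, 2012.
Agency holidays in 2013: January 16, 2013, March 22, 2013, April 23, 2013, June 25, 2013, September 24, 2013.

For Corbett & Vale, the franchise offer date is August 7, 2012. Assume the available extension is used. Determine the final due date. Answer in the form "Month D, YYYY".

6 months from August 7, 2012 is February 7, 2013.
February 7, 2013 is a Thursday and not a listed holiday, so it stands.
Counting 15 further business days from February 7, 2013 reaches February 28, 2013.
February 28, 2013 falls on a Thursday, which is a business day, so no adjustment is needed.
So the filing is due February 28, 2013.

February 28, 2013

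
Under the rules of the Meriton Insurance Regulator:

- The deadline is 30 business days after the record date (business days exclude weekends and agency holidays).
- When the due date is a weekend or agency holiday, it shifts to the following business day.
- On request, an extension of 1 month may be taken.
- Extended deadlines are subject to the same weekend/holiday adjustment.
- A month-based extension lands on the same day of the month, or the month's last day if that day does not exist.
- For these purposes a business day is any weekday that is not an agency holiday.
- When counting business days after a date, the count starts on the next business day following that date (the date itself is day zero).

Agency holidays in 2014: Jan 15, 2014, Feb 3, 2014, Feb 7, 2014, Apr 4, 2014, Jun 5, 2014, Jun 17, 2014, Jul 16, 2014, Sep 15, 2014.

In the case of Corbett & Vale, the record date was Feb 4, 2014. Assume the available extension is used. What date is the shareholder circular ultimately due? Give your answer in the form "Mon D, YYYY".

Apr 21, 2014

Counting 30 business days after Feb 4, 2014 (skipping weekends and listed holidays) reaches Mar 19, 2014.
Mar 19, 2014 is a Wednesday and not a listed holiday, so it stands.
Applying the 1 month extension: 1 month after Mar 19, 2014 is Apr 19, 2014.
Apr 19, 2014 is a Saturday; the next business day is Apr 21, 2014 (Monday).
So the filing is due Apr 21, 2014.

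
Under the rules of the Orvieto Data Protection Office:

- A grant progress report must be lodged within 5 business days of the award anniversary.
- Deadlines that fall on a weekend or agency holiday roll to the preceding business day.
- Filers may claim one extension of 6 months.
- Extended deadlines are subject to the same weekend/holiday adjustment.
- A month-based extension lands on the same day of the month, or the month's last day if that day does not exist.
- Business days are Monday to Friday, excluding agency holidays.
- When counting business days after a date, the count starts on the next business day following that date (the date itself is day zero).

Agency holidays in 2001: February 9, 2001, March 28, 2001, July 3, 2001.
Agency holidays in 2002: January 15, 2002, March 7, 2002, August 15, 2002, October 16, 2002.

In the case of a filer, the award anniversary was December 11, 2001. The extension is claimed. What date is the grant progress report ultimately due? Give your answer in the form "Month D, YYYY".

Counting 5 business days after December 11, 2001 (skipping weekends and listed holidays) reaches December 18, 2001.
December 18, 2001 is a Tuesday and not a listed holiday, so it stands.
The 6 months extension carries December 18, 2001 to June 18, 2002.
Since June 18, 2002 is a Tuesday and not a holiday, the date is unchanged.
So the filing is due June 18, 2002.

June 18, 2002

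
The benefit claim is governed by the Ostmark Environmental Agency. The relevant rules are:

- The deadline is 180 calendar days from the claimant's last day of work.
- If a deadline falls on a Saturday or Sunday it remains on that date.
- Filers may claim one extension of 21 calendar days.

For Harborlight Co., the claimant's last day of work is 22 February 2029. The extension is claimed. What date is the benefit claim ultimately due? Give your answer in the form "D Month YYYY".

Adding 180 calendar days to 22 February 2029 gives 21 August 2029.
21 August 2029 falls on a Tuesday. The rules make no weekend/holiday allowance, so it remains 21 August 2029.
Applying the 21-calendar-day extension: 21 August 2029 + 21 days = 11 September 2029.
11 September 2029 falls on a Tuesday. The rules make no weekend/holiday allowance, so it remains 11 September 2029.
Deadline: 11 September 2029.

11 September 2029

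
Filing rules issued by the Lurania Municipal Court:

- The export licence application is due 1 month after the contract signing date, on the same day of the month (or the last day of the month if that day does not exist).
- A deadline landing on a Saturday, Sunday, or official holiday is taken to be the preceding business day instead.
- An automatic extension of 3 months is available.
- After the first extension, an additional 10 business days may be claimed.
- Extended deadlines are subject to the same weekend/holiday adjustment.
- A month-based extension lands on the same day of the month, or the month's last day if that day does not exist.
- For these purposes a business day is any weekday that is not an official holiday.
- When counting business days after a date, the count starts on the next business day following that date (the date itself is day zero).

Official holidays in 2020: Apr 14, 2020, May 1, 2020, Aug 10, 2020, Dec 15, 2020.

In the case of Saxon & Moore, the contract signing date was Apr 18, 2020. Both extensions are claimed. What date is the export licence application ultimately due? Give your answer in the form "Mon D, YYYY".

1 month from Apr 18, 2020 is May 18, 2020.
May 18, 2020 (Monday) is already a business day.
Applying the 3 months extension: 3 months after May 18, 2020 is Aug 18, 2020.
Aug 18, 2020 is a Tuesday and not a listed holiday, so it stands.
Applying the 10-business-day extension: 10 business days after Aug 18, 2020 is Sep 1, 2020.
Sep 1, 2020 (Tuesday) is already a business day.
Deadline: Sep 1, 2020.

Sep 1, 2020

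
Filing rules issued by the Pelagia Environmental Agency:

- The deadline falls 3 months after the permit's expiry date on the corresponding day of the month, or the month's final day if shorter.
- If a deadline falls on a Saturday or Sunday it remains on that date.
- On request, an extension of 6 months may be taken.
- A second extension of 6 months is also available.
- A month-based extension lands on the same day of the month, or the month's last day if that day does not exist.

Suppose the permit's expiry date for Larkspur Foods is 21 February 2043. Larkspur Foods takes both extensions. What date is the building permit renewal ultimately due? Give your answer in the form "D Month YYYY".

Moving 3 months forward from 21 February 2043 on the corresponding day gives 21 May 2043.
21 May 2043 is a Thursday; no weekend or holiday adjustment applies.
Applying the 6 months extension: 6 months after 21 May 2043 is 21 November 2043.
No adjustment is made for weekends or holidays, so 21 November 2043 stands.
The 6 months extension carries 21 November 2043 to 21 May 2044.
21 May 2044 falls on a Saturday. The rules make no weekend/holiday allowance, so it remains 21 May 2044.
The final due date is 21 May 2044.

21 May 2044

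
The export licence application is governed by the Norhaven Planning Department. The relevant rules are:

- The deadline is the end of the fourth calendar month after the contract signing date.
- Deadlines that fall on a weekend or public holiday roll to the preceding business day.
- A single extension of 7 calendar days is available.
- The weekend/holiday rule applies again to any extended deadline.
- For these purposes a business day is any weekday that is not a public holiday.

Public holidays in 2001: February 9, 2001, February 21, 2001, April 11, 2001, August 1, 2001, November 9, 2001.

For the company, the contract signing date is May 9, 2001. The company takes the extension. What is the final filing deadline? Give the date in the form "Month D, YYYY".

4 months after May 9, 2001 is September 2001; that month ends on September 30, 2001.
September 30, 2001 is a Sunday, so it moves to the preceding business day, September 28, 2001 (Friday).
The 7-calendar-day extension moves the deadline from September 28, 2001 to October 5, 2001.
Since October 5, 2001 is a Friday and not a holiday, the date is unchanged.
Deadline: October 5, 2001.

October 5, 2001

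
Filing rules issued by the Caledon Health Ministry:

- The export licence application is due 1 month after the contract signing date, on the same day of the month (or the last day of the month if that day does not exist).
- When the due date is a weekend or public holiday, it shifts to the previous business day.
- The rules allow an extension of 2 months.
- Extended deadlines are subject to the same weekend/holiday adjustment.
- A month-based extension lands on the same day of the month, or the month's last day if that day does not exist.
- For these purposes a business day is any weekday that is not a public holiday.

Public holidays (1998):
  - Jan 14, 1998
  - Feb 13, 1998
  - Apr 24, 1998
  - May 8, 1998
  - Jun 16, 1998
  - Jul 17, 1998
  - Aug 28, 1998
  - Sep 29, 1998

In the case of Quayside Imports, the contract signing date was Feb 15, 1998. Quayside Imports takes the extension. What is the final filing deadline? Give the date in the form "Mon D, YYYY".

May 13, 1998

Moving 1 month forward from Feb 15, 1998 on the corresponding day gives Mar 15, 1998.
Mar 15, 1998 is a Sunday, so it moves to the preceding business day, Mar 13, 1998 (Friday).
Add 2 months to Mar 13, 1998: May 13, 1998.
May 13, 1998 (Wednesday) is already a business day.
So the filing is due May 13, 1998.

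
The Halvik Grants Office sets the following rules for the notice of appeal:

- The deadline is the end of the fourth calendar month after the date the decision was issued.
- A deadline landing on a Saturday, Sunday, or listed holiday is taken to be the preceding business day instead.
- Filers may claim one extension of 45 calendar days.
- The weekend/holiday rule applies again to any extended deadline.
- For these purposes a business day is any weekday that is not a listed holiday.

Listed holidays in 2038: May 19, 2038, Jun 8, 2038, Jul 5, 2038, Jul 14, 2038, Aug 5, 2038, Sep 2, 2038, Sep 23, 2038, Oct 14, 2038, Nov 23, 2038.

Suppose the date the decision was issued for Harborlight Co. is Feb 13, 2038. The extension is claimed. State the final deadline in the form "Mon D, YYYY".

Aug 13, 2038

The fourth month after Feb 13, 2038 is June 2038, whose last day is Jun 30, 2038.
Jun 30, 2038 falls on a Wednesday, which is a business day, so no adjustment is needed.
With the 45-day extension, Jun 30, 2038 becomes Aug 14, 2038.
Aug 14, 2038 is a Saturday; the preceding business day is Aug 13, 2038 (Friday).
The final due date is Aug 13, 2038.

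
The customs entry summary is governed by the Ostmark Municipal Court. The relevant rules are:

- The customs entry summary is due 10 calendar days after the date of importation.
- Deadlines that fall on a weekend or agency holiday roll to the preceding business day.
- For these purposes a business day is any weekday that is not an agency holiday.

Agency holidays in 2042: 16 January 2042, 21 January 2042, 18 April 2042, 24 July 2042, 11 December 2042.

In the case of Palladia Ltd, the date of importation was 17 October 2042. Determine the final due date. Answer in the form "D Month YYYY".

From 17 October 2042, 10 calendar days later is 27 October 2042.
27 October 2042 is a Monday and not a listed holiday, so it stands.
Deadline: 27 October 2042.

27 October 2042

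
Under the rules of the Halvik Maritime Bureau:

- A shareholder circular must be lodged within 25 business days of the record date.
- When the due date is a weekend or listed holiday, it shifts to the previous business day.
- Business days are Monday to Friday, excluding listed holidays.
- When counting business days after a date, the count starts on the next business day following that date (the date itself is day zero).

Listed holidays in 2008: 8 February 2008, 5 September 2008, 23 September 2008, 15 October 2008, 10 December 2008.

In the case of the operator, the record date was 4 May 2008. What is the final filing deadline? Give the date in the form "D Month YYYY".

Counting 25 business days after 4 May 2008 (skipping weekends and listed holidays) reaches 6 June 2008.
6 June 2008 is a Friday and not a listed holiday, so it stands.
Final deadline: 6 June 2008.

6 June 2008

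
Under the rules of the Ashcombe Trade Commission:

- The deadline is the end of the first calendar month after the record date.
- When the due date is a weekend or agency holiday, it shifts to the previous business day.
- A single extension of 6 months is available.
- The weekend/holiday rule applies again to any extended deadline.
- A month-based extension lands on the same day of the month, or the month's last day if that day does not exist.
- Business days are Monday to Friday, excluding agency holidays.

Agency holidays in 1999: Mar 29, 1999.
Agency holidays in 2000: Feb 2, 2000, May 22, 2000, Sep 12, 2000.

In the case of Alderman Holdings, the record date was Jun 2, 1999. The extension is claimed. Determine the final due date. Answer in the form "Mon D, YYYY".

Jan 28, 2000

1 month after Jun 2, 1999 is July 1999; that month ends on Jul 31, 1999.
Jul 31, 1999 falls on a Saturday. Rolling to the preceding business day gives Jul 30, 1999, a Friday.
Add 6 months to Jul 30, 1999: Jan 30, 2000.
Jan 30, 2000 falls on a Sunday. Rolling to the preceding business day gives Jan 28, 2000, a Friday.
The final due date is Jan 28, 2000.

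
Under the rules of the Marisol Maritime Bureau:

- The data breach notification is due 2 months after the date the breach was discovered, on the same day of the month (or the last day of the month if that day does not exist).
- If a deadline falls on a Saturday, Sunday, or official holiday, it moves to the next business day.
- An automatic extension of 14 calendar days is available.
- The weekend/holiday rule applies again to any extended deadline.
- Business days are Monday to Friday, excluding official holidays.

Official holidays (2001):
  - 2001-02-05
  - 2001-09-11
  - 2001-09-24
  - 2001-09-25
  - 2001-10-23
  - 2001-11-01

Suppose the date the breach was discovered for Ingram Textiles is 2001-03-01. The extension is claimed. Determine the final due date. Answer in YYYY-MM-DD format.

2001-05-15

Moving 2 months forward from 2001-03-01 on the corresponding day gives 2001-05-01.
2001-05-01 falls on a Tuesday, which is a business day, so no adjustment is needed.
With the 14-day extension, 2001-05-01 becomes 2001-05-15.
2001-05-15 falls on a Tuesday, which is a business day, so no adjustment is needed.
Final deadline: 2001-05-15.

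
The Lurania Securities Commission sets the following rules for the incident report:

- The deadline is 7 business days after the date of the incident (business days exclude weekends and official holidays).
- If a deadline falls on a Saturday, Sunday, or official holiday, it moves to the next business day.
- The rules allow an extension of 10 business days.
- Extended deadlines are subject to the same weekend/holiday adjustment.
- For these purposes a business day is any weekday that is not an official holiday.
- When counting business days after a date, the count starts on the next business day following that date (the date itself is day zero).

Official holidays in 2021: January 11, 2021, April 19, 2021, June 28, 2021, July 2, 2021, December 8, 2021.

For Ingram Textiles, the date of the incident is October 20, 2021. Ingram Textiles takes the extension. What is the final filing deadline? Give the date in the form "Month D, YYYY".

Counting 7 business days after October 20, 2021 (skipping weekends and listed holidays) reaches October 29, 2021.
Since October 29, 2021 is a Friday and not a holiday, the date is unchanged.
The 10-business-day extension runs from October 29, 2021 to November 12, 2021.
November 12, 2021 (Friday) is already a business day.
Final deadline: November 12, 2021.

November 12, 2021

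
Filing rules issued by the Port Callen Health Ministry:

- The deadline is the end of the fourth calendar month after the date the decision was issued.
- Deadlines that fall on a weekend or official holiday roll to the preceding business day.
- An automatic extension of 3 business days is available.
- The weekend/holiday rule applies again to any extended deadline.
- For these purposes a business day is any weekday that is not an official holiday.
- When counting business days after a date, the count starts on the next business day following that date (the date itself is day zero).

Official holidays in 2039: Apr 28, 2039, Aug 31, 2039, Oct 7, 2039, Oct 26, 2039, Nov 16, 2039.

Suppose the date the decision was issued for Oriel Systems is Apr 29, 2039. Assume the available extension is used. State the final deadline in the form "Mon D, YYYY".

Sep 5, 2039

4 months after Apr 29, 2039 is August 2039; that month ends on Aug 31, 2039.
Aug 31, 2039 is a listed holiday, so it moves to the preceding business day, Aug 30, 2039 (Tuesday).
The 3-business-day extension runs from Aug 30, 2039 to Sep 5, 2039.
Sep 5, 2039 falls on a Monday, which is a business day, so no adjustment is needed.
Final deadline: Sep 5, 2039.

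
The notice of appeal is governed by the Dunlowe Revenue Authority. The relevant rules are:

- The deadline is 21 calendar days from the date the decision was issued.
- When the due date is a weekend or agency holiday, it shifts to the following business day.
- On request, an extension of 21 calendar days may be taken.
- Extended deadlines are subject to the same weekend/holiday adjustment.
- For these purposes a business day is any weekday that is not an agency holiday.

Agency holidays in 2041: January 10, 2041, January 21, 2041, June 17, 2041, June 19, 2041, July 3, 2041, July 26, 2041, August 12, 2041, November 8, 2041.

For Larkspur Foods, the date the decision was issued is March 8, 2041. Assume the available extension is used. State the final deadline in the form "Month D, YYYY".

April 19, 2041

Trigger date March 8, 2041 + 21 calendar days = March 29, 2041.
March 29, 2041 is a Friday and not a listed holiday, so it stands.
Add the 21 calendar-day extension to March 29, 2041: April 19, 2041.
April 19, 2041 (Friday) is already a business day.
So the filing is due April 19, 2041.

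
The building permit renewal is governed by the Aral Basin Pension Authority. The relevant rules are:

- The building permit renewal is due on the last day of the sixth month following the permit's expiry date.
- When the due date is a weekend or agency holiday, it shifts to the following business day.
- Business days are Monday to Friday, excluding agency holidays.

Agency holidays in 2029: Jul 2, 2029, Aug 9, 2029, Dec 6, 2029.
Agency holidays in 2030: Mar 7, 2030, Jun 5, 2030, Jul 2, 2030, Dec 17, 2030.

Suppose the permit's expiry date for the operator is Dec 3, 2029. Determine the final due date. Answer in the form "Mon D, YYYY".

6 months after Dec 3, 2029 is June 2030; that month ends on Jun 30, 2030.
Jun 30, 2030 is a Sunday; the next business day is Jul 1, 2030 (Monday).
The final due date is Jul 1, 2030.

Jul 1, 2030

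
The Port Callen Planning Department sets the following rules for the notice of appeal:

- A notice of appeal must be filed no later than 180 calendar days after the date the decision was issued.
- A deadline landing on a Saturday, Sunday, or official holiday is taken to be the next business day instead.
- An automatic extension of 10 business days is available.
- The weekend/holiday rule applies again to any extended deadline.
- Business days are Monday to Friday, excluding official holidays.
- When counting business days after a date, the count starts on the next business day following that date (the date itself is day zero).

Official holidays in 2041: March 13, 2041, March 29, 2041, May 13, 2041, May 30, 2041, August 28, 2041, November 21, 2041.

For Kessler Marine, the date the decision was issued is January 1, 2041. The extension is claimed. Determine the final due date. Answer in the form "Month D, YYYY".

From January 1, 2041, 180 calendar days later is June 30, 2041.
June 30, 2041 falls on a Sunday. Rolling to the next business day gives July 1, 2041, a Monday.
Counting 10 further business days from July 1, 2041 reaches July 15, 2041.
Since July 15, 2041 is a Monday and not a holiday, the date is unchanged.
Deadline: July 15, 2041.

July 15, 2041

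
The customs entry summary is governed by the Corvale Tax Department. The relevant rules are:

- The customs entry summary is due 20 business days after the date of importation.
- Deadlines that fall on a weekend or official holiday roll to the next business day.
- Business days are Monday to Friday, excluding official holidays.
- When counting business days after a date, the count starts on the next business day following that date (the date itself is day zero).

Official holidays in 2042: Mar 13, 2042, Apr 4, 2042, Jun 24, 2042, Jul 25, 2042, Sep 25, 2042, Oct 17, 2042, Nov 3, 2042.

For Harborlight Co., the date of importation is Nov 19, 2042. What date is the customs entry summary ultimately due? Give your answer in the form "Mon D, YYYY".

Starting the day after Nov 19, 2042 and counting 20 business days lands on Dec 17, 2042.
Dec 17, 2042 (Wednesday) is already a business day.
Deadline: Dec 17, 2042.

Dec 17, 2042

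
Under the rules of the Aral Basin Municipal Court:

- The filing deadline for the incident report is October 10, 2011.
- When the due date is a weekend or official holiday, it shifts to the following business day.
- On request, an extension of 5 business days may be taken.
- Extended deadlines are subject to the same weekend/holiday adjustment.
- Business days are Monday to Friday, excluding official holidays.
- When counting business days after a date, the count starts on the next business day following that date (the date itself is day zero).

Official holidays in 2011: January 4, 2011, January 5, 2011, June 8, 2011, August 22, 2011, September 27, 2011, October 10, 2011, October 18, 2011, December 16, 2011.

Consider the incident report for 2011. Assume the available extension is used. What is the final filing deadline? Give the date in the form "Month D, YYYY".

The stated deadline is October 10, 2011.
October 10, 2011 is a listed holiday; the next business day is October 11, 2011 (Tuesday).
The 5-business-day extension runs from October 11, 2011 to October 19, 2011.
Since October 19, 2011 is a Wednesday and not a holiday, the date is unchanged.
Deadline: October 19, 2011.

October 19, 2011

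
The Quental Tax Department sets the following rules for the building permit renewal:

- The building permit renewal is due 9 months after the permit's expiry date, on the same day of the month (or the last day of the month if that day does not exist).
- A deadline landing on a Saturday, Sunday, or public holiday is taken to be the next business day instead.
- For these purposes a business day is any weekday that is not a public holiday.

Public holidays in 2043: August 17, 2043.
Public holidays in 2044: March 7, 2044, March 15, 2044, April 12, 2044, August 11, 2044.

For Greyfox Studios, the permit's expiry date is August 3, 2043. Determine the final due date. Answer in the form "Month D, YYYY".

May 3, 2044

9 months after August 3, 2043, on the same day of the month, is May 3, 2044.
May 3, 2044 is a Tuesday and not a listed holiday, so it stands.
Final deadline: May 3, 2044.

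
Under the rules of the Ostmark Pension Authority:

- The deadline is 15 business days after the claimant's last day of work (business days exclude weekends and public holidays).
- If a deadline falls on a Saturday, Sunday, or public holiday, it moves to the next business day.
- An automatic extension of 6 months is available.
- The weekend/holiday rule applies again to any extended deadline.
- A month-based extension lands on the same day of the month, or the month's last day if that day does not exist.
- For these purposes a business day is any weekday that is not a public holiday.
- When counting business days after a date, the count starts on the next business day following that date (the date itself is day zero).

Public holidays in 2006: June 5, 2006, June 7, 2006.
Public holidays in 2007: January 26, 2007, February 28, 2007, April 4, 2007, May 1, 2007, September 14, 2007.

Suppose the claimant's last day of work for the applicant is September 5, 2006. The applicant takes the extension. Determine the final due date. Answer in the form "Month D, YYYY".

March 26, 2007

15 business days after September 5, 2006, excluding weekends and holidays, is September 26, 2006.
Since September 26, 2006 is a Tuesday and not a holiday, the date is unchanged.
Applying the 6 months extension: 6 months after September 26, 2006 is March 26, 2007.
March 26, 2007 (Monday) is already a business day.
Final deadline: March 26, 2007.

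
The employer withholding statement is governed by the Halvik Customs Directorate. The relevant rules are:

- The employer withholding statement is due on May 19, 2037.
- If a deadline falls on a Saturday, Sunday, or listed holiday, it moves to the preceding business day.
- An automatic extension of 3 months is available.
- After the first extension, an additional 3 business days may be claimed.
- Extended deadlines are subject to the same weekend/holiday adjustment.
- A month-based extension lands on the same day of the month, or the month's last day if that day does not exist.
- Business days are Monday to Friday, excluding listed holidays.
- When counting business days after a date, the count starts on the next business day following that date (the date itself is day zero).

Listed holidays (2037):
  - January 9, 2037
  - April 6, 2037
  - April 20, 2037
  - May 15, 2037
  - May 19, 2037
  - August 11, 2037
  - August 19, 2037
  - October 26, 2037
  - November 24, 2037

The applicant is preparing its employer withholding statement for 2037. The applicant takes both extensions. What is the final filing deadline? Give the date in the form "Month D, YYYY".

Start from the fixed due date, May 19, 2037.
May 19, 2037 is a listed holiday, so it moves to the preceding business day, May 18, 2037 (Monday).
The 3 months extension carries May 18, 2037 to August 18, 2037.
August 18, 2037 is a Tuesday and not a listed holiday, so it stands.
The 3-business-day extension runs from August 18, 2037 to August 24, 2037.
August 24, 2037 falls on a Monday, which is a business day, so no adjustment is needed.
Final deadline: August 24, 2037.

August 24, 2037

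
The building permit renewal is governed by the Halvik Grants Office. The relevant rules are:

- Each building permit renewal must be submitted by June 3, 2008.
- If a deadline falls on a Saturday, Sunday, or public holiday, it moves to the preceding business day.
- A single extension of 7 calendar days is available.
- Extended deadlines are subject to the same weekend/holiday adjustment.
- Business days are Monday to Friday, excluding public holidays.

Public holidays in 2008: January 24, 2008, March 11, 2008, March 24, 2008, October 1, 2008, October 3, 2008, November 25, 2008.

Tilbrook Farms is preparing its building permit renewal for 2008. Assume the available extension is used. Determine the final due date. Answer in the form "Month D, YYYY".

The statutory due date is June 3, 2008.
June 3, 2008 falls on a Tuesday, which is a business day, so no adjustment is needed.
Add the 7 calendar-day extension to June 3, 2008: June 10, 2008.
June 10, 2008 falls on a Tuesday, which is a business day, so no adjustment is needed.
Final deadline: June 10, 2008.

June 10, 2008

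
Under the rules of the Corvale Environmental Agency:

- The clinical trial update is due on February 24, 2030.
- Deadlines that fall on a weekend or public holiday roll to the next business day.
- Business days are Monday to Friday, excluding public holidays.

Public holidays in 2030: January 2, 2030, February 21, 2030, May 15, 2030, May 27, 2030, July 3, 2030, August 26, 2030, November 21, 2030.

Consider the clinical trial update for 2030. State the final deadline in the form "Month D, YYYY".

February 25, 2030

The stated deadline is February 24, 2030.
February 24, 2030 falls on a Sunday. Rolling to the next business day gives February 25, 2030, a Monday.
Final deadline: February 25, 2030.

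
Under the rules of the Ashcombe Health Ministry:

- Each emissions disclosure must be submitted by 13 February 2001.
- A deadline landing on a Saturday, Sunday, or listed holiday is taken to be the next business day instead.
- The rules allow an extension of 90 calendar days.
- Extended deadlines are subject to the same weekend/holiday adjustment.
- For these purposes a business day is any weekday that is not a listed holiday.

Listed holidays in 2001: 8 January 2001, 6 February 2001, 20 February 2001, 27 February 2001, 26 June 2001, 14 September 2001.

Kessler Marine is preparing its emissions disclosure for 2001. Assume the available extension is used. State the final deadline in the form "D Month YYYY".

Start from the fixed due date, 13 February 2001.
Since 13 February 2001 is a Tuesday and not a holiday, the date is unchanged.
With the 90-day extension, 13 February 2001 becomes 14 May 2001.
14 May 2001 is a Monday and not a listed holiday, so it stands.
The final due date is 14 May 2001.

14 May 2001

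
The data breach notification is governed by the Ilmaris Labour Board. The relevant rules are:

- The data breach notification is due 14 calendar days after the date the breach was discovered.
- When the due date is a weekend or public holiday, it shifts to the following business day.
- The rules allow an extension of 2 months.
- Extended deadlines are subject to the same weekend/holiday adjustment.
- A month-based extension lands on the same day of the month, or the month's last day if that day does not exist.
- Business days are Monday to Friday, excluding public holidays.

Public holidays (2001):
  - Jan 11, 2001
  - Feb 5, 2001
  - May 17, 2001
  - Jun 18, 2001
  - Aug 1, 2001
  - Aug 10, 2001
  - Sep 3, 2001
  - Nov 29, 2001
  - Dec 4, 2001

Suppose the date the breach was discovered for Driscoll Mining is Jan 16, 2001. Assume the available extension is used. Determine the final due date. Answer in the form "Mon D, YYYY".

Mar 30, 2001

14 calendar days after Jan 16, 2001 is Jan 30, 2001.
Since Jan 30, 2001 is a Tuesday and not a holiday, the date is unchanged.
The 2 months extension carries Jan 30, 2001 to Mar 30, 2001.
Mar 30, 2001 is a Friday and not a listed holiday, so it stands.
So the filing is due Mar 30, 2001.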